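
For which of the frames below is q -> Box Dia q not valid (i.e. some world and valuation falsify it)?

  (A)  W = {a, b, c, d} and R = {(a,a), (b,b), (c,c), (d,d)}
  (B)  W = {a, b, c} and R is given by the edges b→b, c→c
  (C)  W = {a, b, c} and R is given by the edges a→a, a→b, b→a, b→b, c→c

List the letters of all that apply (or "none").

none

The schema q -> Box Dia q is axiom B; it is valid on a frame iff R is symmetric.
(A) R is symmetric (every R-edge is matched by its reverse), so the schema is valid here.
(B) R is symmetric (every R-edge is matched by its reverse), so the schema is valid here.
(C) R is symmetric (every R-edge is matched by its reverse), so the schema is valid here.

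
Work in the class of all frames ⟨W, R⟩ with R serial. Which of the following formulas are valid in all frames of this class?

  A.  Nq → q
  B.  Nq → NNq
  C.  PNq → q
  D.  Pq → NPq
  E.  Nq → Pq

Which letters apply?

(A) Nq → q is axiom T; it is valid on a frame exactly when R is reflexive. Such an R need not be reflexive, so not valid.
(B) Nq → NNq is axiom 4; it is valid on a frame exactly when R is transitive. Such an R need not be transitive, so not valid.
(C) PNq → q (the dual of axiom B) characterises the symmetric frames. Such an R need not be symmetric — not valid.
(D) Pq → NPq is axiom 5, which corresponds to the euclidean property. Such an R need not be euclidean — not valid.
(E) Nq → Pq is axiom D; it is valid on a frame exactly when R is serial. Every such R is serial, so valid.

E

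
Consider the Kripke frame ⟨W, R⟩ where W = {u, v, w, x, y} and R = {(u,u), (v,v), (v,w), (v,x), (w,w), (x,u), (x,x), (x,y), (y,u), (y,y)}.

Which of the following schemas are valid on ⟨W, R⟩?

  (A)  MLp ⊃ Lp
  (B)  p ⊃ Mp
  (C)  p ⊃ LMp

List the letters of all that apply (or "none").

R is reflexive: each world relates to itself.
R is not symmetric: v R w but not w R v.
R is not euclidean: v R w and v R v but not w R v.
(A) MLp ⊃ Lp is the dual of axiom 5, which corresponds to the euclidean property. R is not euclidean — not valid.
(B) p ⊃ Mp is the dual of axiom T, which corresponds to reflexivity. R is reflexive — valid.
(C) p ⊃ LMp is axiom B; it is valid on a frame exactly when R is symmetric. R is not symmetric, so not valid.

B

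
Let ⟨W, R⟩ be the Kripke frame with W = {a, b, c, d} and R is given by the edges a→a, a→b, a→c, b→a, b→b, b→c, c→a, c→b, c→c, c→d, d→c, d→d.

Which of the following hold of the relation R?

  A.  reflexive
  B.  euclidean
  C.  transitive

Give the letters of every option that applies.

(A) reflexive: each world relates to itself.
(B) not euclidean: c R a and c R d but not a R d.
(C) not transitive: a R c and c R d but not a R d.

A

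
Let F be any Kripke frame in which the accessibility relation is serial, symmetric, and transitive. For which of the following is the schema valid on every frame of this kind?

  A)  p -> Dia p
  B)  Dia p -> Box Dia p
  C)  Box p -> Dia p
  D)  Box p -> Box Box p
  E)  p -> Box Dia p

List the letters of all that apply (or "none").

A, B, C, D, E

A serial symmetric transitive relation is reflexive (take any v with uRv; symmetry gives vRu and transitivity gives uRu), hence an equivalence relation.
(A) p -> Dia p (the dual of axiom T) characterises the reflexive frames. Every such R is reflexive — valid.
(B) Dia p -> Box Dia p is axiom 5; it is valid on a frame exactly when R is euclidean. Every such R is euclidean, so valid.
(C) Box p -> Dia p is axiom D; it is valid on a frame exactly when R is serial. Every such R is serial, so valid.
(D) axiom 4: valid iff R is transitive. Every such R is transitive — valid.
(E) p -> Box Dia p (axiom B) characterises the symmetric frames. Every such R is symmetric — valid.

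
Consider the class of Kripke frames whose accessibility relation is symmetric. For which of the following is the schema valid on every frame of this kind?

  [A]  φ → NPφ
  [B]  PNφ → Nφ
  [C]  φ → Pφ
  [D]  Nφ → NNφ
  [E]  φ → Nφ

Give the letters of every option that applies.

(A) φ → NPφ is axiom B, which corresponds to symmetry. Every such R is symmetric — valid.
(B) PNφ → Nφ is the dual of axiom 5, which corresponds to the euclidean property. Such an R need not be euclidean — not valid.
(C) φ → Pφ is the dual of axiom T, which corresponds to reflexivity. Such an R need not be reflexive — not valid.
(D) Nφ → NNφ is axiom 4, which corresponds to transitivity. Such an R need not be transitive — not valid.
(E) φ → Nφ is valid only on frames where every R-edge is a self-loop. Such an R need not be a subset of the identity — not valid.

A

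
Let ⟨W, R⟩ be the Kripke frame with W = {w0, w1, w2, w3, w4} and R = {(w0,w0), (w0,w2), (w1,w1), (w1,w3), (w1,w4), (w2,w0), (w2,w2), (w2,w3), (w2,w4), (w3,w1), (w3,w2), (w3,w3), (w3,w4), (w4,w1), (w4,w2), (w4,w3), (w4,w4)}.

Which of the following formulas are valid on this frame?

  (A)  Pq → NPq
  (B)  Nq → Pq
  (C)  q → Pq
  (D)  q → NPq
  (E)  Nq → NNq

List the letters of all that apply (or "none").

B, C, D

R is reflexive: each world relates to itself.
R is symmetric: every R-edge is matched by its reverse.
R is not transitive: w0 R w2 and w2 R w3 but not w0 R w3.
R is not euclidean: w2 R w0 and w2 R w3 but not w0 R w3.
R is serial: every world has an R-successor.
(A) Pq → NPq (axiom 5) characterises the euclidean frames. R is not euclidean — not valid.
(B) Nq → Pq is axiom D; it is valid on a frame exactly when R is serial. R is serial, so valid.
(C) q → Pq (the dual of axiom T) characterises the reflexive frames. R is reflexive — valid.
(D) q → NPq is axiom B, which corresponds to symmetry. R is symmetric — valid.
(E) Nq → NNq is axiom 4, which corresponds to transitivity. R is not transitive — not valid.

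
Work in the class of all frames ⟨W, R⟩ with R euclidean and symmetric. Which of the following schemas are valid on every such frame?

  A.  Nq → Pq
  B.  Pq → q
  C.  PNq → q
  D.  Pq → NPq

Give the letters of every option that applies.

A symmetric euclidean relation is transitive (uRv and vRw give vRu by symmetry, then uRw by the euclidean condition, applied at v).
(A) axiom D: valid iff R is serial. Such an R need not be serial — not valid.
(B) Pq → q (the converse of T) corresponds to R being a subset of the identity. Such an R need not be a subset of the identity, so not valid.
(C) PNq → q (the dual of axiom B) characterises the symmetric frames. Every such R is symmetric — valid.
(D) Pq → NPq (axiom 5) characterises the euclidean frames. Every such R is euclidean — valid.

C, D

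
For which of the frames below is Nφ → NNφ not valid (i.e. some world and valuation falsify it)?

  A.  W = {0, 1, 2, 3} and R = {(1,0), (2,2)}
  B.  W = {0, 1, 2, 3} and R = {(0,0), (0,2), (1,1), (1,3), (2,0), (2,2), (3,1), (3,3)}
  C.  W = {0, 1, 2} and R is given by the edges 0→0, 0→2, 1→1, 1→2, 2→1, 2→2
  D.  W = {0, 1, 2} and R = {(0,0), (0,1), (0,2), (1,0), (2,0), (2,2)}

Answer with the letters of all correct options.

C, D

The schema Nφ → NNφ is axiom 4; it is valid on a frame iff R is transitive.
(A) R is transitive (R is closed under composition), so the schema is valid here.
(B) R is transitive (R is closed under composition), so the schema is valid here.
(C) R is not transitive (0 R 2 and 2 R 1 but not 0 R 1), so the schema fails here.
(D) R is not transitive (1 R 0 and 0 R 1 but not 1 R 1), so the schema fails here.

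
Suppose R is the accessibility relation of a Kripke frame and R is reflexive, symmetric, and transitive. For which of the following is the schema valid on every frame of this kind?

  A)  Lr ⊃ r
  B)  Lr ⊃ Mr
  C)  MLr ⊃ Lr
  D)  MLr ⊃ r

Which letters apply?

A relation that is reflexive, symmetric, and transitive is also euclidean and serial.
(A) Lr ⊃ r is axiom T; it is valid on a frame exactly when R is reflexive. Every such R is reflexive, so valid.
(B) axiom D: valid iff R is serial. Every such R is serial — valid.
(C) MLr ⊃ Lr is the dual of axiom 5; it is valid on a frame exactly when R is euclidean. Every such R is euclidean, so valid.
(D) the dual of axiom B: valid iff R is symmetric. Every such R is symmetric — valid.

A, B, C, D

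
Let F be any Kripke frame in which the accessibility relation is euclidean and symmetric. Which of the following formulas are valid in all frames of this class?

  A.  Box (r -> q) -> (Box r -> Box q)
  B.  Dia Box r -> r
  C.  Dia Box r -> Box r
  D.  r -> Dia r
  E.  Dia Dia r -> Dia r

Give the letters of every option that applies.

A symmetric euclidean relation is transitive (uRv and vRw give vRu by symmetry, then uRw by the euclidean condition, applied at v).
(A) Box (r -> q) -> (Box r -> Box q) is the K axiom; it holds on all frames — valid.
(B) Dia Box r -> r is the dual of axiom B; it is valid on a frame exactly when R is symmetric. Every such R is symmetric, so valid.
(C) Dia Box r -> Box r (the dual of axiom 5) characterises the euclidean frames. Every such R is euclidean — valid.
(D) the dual of axiom T: valid iff R is reflexive. Such an R need not be reflexive — not valid.
(E) Dia Dia r -> Dia r (the dual of axiom 4) characterises the transitive frames. Every such R is transitive — valid.

A, B, C, E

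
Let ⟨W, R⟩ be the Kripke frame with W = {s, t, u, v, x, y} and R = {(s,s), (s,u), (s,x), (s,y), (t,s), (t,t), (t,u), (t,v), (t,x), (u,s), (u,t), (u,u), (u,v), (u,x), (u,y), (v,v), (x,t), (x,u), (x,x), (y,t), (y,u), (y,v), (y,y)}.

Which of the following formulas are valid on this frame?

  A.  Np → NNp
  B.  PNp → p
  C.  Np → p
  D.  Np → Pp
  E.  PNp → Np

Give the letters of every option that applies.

R is reflexive: each world relates to itself.
R is not symmetric: s R x but not x R s.
R is not transitive: s R u and u R t but not s R t.
R is not euclidean: s R x and s R s but not x R s.
R is serial: every world has an R-successor.
(A) Np → NNp (axiom 4) characterises the transitive frames. R is not transitive — not valid.
(B) PNp → p is the dual of axiom B; it is valid on a frame exactly when R is symmetric. R is not symmetric, so not valid.
(C) axiom T: valid iff R is reflexive. R is reflexive — valid.
(D) Np → Pp is axiom D, which corresponds to seriality. R is serial — valid.
(E) the dual of axiom 5: valid iff R is euclidean. R is not euclidean — not valid.

C, D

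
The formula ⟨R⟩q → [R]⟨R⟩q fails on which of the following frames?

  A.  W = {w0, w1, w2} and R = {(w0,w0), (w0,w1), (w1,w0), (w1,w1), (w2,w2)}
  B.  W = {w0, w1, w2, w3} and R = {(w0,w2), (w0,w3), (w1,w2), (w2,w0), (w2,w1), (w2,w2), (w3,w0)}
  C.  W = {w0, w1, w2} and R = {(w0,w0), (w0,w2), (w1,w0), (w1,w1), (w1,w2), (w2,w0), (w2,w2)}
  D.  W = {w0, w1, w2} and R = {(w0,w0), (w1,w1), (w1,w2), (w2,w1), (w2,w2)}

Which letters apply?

B, C

The schema ⟨R⟩q → [R]⟨R⟩q is axiom 5; it is valid on a frame iff R is euclidean.
(A) R is euclidean (any two R-successors of the same world are R-related), so the schema is valid here.
(B) R is not euclidean (w0 R w2 and w0 R w3 but not w2 R w3), so the schema fails here.
(C) R is not euclidean (w1 R w0 and w1 R w1 but not w0 R w1), so the schema fails here.
(D) R is euclidean (any two R-successors of the same world are R-related), so the schema is valid here.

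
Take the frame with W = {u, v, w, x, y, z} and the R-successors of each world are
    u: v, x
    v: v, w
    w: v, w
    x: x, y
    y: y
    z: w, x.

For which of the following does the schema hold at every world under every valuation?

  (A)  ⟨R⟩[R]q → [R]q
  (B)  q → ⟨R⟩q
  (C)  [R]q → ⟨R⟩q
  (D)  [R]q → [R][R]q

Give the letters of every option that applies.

R is not reflexive: not u R u.
R is not transitive: u R v and v R w but not u R w.
R is not euclidean: u R v and u R x but not v R x.
R is serial: every world has an R-successor.
(A) ⟨R⟩[R]q → [R]q (the dual of axiom 5) characterises the euclidean frames. R is not euclidean — not valid.
(B) q → ⟨R⟩q is the dual of axiom T, which corresponds to reflexivity. R is not reflexive — not valid.
(C) [R]q → ⟨R⟩q (axiom D) characterises the serial frames. R is serial — valid.
(D) [R]q → [R][R]q is axiom 4; it is valid on a frame exactly when R is transitive. R is not transitive, so not valid.

C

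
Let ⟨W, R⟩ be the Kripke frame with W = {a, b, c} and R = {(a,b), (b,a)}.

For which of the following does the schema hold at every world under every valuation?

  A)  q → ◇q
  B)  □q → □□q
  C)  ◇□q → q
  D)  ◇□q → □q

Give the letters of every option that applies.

R is not reflexive: not a R a.
R is symmetric: every R-edge is matched by its reverse.
R is not transitive: a R b and b R a but not a R a.
R is not euclidean: a R b and a R b but not b R b.
(A) q → ◇q is the dual of axiom T; it is valid on a frame exactly when R is reflexive. R is not reflexive, so not valid.
(B) □q → □□q is axiom 4; it is valid on a frame exactly when R is transitive. R is not transitive, so not valid.
(C) ◇□q → q (the dual of axiom B) characterises the symmetric frames. R is symmetric — valid.
(D) ◇□q → □q is the dual of axiom 5, which corresponds to the euclidean property. R is not euclidean — not valid.

C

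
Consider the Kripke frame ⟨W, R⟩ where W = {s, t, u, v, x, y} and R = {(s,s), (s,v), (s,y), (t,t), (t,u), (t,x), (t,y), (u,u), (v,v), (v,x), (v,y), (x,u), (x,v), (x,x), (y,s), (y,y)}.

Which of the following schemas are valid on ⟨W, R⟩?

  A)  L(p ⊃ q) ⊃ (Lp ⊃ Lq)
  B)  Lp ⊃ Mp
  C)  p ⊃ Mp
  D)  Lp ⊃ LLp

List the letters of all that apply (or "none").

R is reflexive: each world relates to itself.
R is not transitive: s R v and v R x but not s R x.
R is serial: every world has an R-successor.
(A) this is just K, valid on every normal frame.
(B) Lp ⊃ Mp is axiom D; it is valid on a frame exactly when R is serial. R is serial, so valid.
(C) the dual of axiom T: valid iff R is reflexive. R is reflexive — valid.
(D) axiom 4: valid iff R is transitive. R is not transitive — not valid.

A, B, C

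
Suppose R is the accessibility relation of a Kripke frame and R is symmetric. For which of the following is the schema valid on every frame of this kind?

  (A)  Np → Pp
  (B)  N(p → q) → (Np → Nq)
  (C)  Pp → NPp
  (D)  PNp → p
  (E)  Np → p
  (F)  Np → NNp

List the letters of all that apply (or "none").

(A) Np → Pp is axiom D, which corresponds to seriality. Such an R need not be serial — not valid.
(B) N(p → q) → (Np → Nq) is axiom K, valid on every Kripke frame — valid.
(C) Pp → NPp (axiom 5) characterises the euclidean frames. Such an R need not be euclidean — not valid.
(D) PNp → p is the dual of axiom B; it is valid on a frame exactly when R is symmetric. Every such R is symmetric, so valid.
(E) axiom T: valid iff R is reflexive. Such an R need not be reflexive — not valid.
(F) Np → NNp (axiom 4) characterises the transitive frames. Such an R need not be transitive — not valid.

B, D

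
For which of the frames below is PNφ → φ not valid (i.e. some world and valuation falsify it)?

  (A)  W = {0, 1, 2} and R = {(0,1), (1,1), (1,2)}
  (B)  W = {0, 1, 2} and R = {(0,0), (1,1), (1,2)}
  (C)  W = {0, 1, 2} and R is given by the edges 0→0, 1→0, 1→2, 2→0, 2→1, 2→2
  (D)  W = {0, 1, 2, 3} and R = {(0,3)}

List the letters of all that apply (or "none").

A, B, C, D

The schema PNφ → φ is the dual of axiom B; it is valid on a frame iff R is symmetric.
(A) R is not symmetric (0 R 1 but not 1 R 0), so the schema fails here.
(B) R is not symmetric (1 R 2 but not 2 R 1), so the schema fails here.
(C) R is not symmetric (1 R 0 but not 0 R 1), so the schema fails here.
(D) R is not symmetric (0 R 3 but not 3 R 0), so the schema fails here.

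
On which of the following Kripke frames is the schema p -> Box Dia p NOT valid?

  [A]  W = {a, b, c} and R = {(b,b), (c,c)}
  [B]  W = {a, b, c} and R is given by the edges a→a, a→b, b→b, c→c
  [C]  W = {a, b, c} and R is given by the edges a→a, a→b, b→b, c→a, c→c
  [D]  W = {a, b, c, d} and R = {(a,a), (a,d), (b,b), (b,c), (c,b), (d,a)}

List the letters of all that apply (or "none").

B, C

The schema p -> Box Dia p is axiom B; it is valid on a frame iff R is symmetric.
(A) R is symmetric (every R-edge is matched by its reverse), so the schema is valid here.
(B) R is not symmetric (a R b but not b R a), so the schema fails here.
(C) R is not symmetric (a R b but not b R a), so the schema fails here.
(D) R is symmetric (every R-edge is matched by its reverse), so the schema is valid here.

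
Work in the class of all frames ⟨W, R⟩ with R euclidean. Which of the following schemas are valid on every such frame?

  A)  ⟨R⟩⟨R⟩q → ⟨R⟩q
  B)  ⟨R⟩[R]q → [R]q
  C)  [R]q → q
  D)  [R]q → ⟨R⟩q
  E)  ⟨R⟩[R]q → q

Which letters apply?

(A) ⟨R⟩⟨R⟩q → ⟨R⟩q (the dual of axiom 4) characterises the transitive frames. Such an R need not be transitive — not valid.
(B) ⟨R⟩[R]q → [R]q is the dual of axiom 5, which corresponds to the euclidean property. Every such R is euclidean — valid.
(C) [R]q → q (axiom T) characterises the reflexive frames. Such an R need not be reflexive — not valid.
(D) [R]q → ⟨R⟩q is axiom D; it is valid on a frame exactly when R is serial. Such an R need not be serial, so not valid.
(E) ⟨R⟩[R]q → q is the dual of axiom B, which corresponds to symmetry. Such an R need not be symmetric — not valid.

B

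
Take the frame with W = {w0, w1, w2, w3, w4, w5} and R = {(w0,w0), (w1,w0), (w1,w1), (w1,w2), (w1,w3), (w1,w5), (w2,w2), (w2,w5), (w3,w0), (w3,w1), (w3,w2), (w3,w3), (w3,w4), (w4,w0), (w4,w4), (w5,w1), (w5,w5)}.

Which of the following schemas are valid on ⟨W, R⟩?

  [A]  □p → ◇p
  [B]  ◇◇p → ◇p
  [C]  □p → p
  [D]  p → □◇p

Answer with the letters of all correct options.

A, C

R is reflexive: each world relates to itself.
R is not symmetric: w1 R w0 but not w0 R w1.
R is not transitive: w1 R w3 and w3 R w4 but not w1 R w4.
R is serial: every world has an R-successor.
(A) axiom D: valid iff R is serial. R is serial — valid.
(B) ◇◇p → ◇p is the dual of axiom 4; it is valid on a frame exactly when R is transitive. R is not transitive, so not valid.
(C) □p → p (axiom T) characterises the reflexive frames. R is reflexive — valid.
(D) p → □◇p is axiom B; it is valid on a frame exactly when R is symmetric. R is not symmetric, so not valid.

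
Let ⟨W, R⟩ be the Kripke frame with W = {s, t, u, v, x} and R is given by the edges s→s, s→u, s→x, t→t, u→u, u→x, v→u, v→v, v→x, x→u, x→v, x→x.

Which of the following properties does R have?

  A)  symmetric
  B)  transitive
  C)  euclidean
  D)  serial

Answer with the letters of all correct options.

(A) not symmetric: s R u but not u R s.
(B) not transitive: s R x and x R v but not s R v.
(C) not euclidean: s R u and s R s but not u R s.
(D) serial: every world has an R-successor.

D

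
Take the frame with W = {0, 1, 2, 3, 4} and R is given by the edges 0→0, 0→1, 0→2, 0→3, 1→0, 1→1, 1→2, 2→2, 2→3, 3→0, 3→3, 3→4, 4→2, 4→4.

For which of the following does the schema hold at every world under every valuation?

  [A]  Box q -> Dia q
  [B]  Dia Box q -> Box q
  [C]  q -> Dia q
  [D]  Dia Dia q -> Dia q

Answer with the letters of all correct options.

R is reflexive: each world relates to itself.
R is not transitive: 0 R 3 and 3 R 4 but not 0 R 4.
R is not euclidean: 0 R 1 and 0 R 3 but not 1 R 3.
R is serial: every world has an R-successor.
(A) Box q -> Dia q (axiom D) characterises the serial frames. R is serial — valid.
(B) the dual of axiom 5: valid iff R is euclidean. R is not euclidean — not valid.
(C) q -> Dia q is the dual of axiom T, which corresponds to reflexivity. R is reflexive — valid.
(D) Dia Dia q -> Dia q is the dual of axiom 4; it is valid on a frame exactly when R is transitive. R is not transitive, so not valid.

A, C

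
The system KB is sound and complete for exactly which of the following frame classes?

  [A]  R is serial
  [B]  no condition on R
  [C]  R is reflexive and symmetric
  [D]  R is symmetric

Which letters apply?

D

(A) this class determines D, not KB.
(B) this class determines K, not KB.
(C) this class determines B (= KTB), not KB.
(D) KB is sound and complete for exactly this class.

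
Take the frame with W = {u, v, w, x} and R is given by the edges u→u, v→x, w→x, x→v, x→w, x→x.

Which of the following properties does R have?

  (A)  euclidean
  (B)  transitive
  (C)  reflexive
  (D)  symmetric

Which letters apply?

D

(A) not euclidean: x R v and x R w but not v R w.
(B) not transitive: v R x and x R v but not v R v.
(C) not reflexive: not v R v.
(D) symmetric: every R-edge is matched by its reverse.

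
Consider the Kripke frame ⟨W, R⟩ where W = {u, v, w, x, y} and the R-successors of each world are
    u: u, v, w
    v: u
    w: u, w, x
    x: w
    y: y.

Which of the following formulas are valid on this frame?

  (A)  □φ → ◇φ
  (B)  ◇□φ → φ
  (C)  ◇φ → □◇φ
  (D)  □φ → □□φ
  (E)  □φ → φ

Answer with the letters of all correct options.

A, B

R is not reflexive: not v R v.
R is symmetric: every R-edge is matched by its reverse.
R is not transitive: u R w and w R x but not u R x.
R is not euclidean: u R v and u R w but not v R w.
R is serial: every world has an R-successor.
(A) □φ → ◇φ (axiom D) characterises the serial frames. R is serial — valid.
(B) ◇□φ → φ is the dual of axiom B, which corresponds to symmetry. R is symmetric — valid.
(C) ◇φ → □◇φ is axiom 5; it is valid on a frame exactly when R is euclidean. R is not euclidean, so not valid.
(D) □φ → □□φ (axiom 4) characterises the transitive frames. R is not transitive — not valid.
(E) axiom T: valid iff R is reflexive. R is not reflexive — not valid.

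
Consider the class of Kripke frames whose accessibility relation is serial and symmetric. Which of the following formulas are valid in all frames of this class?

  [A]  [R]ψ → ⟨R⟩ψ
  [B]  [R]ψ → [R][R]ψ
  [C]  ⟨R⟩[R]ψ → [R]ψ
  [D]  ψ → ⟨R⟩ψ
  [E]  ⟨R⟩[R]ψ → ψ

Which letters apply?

A, E

(A) axiom D: valid iff R is serial. Every such R is serial — valid.
(B) [R]ψ → [R][R]ψ is axiom 4, which corresponds to transitivity. Such an R need not be transitive — not valid.
(C) ⟨R⟩[R]ψ → [R]ψ (the dual of axiom 5) characterises the euclidean frames. Such an R need not be euclidean — not valid.
(D) ψ → ⟨R⟩ψ is the dual of axiom T; it is valid on a frame exactly when R is reflexive. Such an R need not be reflexive, so not valid.
(E) ⟨R⟩[R]ψ → ψ (the dual of axiom B) characterises the symmetric frames. Every such R is symmetric — valid.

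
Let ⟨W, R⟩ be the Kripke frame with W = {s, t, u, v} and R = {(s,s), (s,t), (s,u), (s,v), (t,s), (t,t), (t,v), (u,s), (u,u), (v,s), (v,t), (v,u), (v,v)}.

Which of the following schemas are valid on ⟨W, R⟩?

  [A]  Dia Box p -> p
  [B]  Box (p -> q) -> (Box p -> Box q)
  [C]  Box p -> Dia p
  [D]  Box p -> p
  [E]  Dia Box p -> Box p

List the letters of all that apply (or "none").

B, C, D

R is reflexive: each world relates to itself.
R is not symmetric: v R u but not u R v.
R is not euclidean: s R t and s R u but not t R u.
R is serial: every world has an R-successor.
(A) Dia Box p -> p is the dual of axiom B, which corresponds to symmetry. R is not symmetric — not valid.
(B) this is just K, valid on every normal frame.
(C) Box p -> Dia p (axiom D) characterises the serial frames. R is serial — valid.
(D) Box p -> p is axiom T; it is valid on a frame exactly when R is reflexive. R is reflexive, so valid.
(E) Dia Box p -> Box p is the dual of axiom 5, which corresponds to the euclidean property. R is not euclidean — not valid.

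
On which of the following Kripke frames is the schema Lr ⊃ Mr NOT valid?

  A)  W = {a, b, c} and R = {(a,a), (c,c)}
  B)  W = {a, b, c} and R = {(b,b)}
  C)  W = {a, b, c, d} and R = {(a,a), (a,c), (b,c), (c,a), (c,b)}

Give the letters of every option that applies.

A, B, C

The schema Lr ⊃ Mr is axiom D; it is valid on a frame iff R is serial.
(A) R is not serial (b has no R-successor), so the schema fails here.
(B) R is not serial (a has no R-successor), so the schema fails here.
(C) R is not serial (d has no R-successor), so the schema fails here.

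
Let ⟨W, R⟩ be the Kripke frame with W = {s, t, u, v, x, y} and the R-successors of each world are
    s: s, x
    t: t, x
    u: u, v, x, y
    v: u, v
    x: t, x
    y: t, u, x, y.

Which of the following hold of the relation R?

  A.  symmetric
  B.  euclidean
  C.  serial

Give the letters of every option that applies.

(A) not symmetric: s R x but not x R s.
(B) not euclidean: s R x and s R s but not x R s.
(C) serial: every world has an R-successor.

C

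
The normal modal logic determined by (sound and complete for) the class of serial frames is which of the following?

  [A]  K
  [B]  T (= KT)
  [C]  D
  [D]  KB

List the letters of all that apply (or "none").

(A) K is determined by the class of arbitrary frames.
(B) T (= KT) is determined by the class of reflexive frames.
(C) D is determined by exactly this class.
(D) KB is determined by the class of symmetric frames.

C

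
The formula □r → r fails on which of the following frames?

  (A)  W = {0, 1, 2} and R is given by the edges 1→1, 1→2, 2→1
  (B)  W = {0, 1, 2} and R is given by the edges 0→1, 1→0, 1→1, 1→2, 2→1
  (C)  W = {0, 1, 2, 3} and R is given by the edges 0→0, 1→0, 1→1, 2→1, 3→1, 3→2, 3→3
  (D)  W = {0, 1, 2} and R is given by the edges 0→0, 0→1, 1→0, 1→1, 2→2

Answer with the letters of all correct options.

A, B, C

The schema □r → r is axiom T; it is valid on a frame iff R is reflexive.
(A) R is not reflexive (not 0 R 0), so the schema fails here.
(B) R is not reflexive (not 0 R 0), so the schema fails here.
(C) R is not reflexive (not 2 R 2), so the schema fails here.
(D) R is reflexive (each world relates to itself), so the schema is valid here.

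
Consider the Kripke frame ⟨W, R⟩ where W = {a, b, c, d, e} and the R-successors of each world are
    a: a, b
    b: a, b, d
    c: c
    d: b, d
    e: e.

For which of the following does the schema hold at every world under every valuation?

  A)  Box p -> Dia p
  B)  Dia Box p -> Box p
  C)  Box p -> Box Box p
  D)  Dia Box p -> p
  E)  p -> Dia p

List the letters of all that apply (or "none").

R is reflexive: each world relates to itself.
R is symmetric: every R-edge is matched by its reverse.
R is not transitive: a R b and b R d but not a R d.
R is not euclidean: b R a and b R d but not a R d.
R is serial: every world has an R-successor.
(A) Box p -> Dia p (axiom D) characterises the serial frames. R is serial — valid.
(B) the dual of axiom 5: valid iff R is euclidean. R is not euclidean — not valid.
(C) axiom 4: valid iff R is transitive. R is not transitive — not valid.
(D) Dia Box p -> p is the dual of axiom B, which corresponds to symmetry. R is symmetric — valid.
(E) p -> Dia p is the dual of axiom T; it is valid on a frame exactly when R is reflexive. R is reflexive, so valid.

A, D, E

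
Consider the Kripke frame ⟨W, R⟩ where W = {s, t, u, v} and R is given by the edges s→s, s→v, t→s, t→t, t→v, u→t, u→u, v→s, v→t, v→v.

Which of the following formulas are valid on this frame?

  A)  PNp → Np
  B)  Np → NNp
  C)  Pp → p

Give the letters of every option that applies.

none

R is not transitive: s R v and v R t but not s R t.
R is not euclidean: t R s and t R t but not s R t.
R is not a subset of the identity: s R v with s ≠ v.
(A) the dual of axiom 5: valid iff R is euclidean. R is not euclidean — not valid.
(B) Np → NNp (axiom 4) characterises the transitive frames. R is not transitive — not valid.
(C) Pp → p is valid only on frames where every R-edge is a self-loop. Here R ⊄ identity — not valid.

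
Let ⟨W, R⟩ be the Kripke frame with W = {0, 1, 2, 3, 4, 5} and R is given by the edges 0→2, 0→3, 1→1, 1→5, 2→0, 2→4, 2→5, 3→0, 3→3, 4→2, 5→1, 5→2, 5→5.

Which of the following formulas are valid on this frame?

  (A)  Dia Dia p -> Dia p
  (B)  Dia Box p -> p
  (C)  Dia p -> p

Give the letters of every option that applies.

B

R is symmetric: every R-edge is matched by its reverse.
R is not transitive: 0 R 2 and 2 R 0 but not 0 R 0.
R is not a subset of the identity: 0 R 2 with 0 ≠ 2.
(A) Dia Dia p -> Dia p is the dual of axiom 4, which corresponds to transitivity. R is not transitive — not valid.
(B) the dual of axiom B: valid iff R is symmetric. R is symmetric — valid.
(C) Dia p -> p (the converse of T) corresponds to R being a subset of the identity. Here R ⊄ identity, so not valid.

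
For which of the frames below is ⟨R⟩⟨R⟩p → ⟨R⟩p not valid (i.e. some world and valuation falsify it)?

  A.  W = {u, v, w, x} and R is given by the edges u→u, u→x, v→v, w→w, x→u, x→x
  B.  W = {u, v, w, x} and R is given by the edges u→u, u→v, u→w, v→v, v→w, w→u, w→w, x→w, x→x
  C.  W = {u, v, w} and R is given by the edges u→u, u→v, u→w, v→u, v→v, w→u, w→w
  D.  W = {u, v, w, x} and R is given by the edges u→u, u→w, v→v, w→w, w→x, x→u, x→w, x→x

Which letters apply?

The schema ⟨R⟩⟨R⟩p → ⟨R⟩p is the dual of axiom 4; it is valid on a frame iff R is transitive.
(A) R is transitive (R is closed under composition), so the schema is valid here.
(B) R is not transitive (v R w and w R u but not v R u), so the schema fails here.
(C) R is not transitive (v R u and u R w but not v R w), so the schema fails here.
(D) R is not transitive (u R w and w R x but not u R x), so the schema fails here.

B, C, D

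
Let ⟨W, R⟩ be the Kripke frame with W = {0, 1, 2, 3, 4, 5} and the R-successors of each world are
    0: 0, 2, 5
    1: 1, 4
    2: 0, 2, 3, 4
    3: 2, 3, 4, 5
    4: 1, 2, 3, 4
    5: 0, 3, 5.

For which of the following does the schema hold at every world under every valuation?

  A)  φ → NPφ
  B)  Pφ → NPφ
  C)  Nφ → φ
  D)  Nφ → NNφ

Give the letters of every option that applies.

R is reflexive: each world relates to itself.
R is symmetric: every R-edge is matched by its reverse.
R is not transitive: 0 R 2 and 2 R 3 but not 0 R 3.
R is not euclidean: 0 R 2 and 0 R 5 but not 2 R 5.
(A) φ → NPφ (axiom B) characterises the symmetric frames. R is symmetric — valid.
(B) Pφ → NPφ (axiom 5) characterises the euclidean frames. R is not euclidean — not valid.
(C) axiom T: valid iff R is reflexive. R is reflexive — valid.
(D) Nφ → NNφ (axiom 4) characterises the transitive frames. R is not transitive — not valid.

A, C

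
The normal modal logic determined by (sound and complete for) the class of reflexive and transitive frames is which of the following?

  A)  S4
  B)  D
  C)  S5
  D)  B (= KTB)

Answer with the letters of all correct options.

A

(A) S4 is determined by exactly this class.
(B) D is determined by the class of serial frames.
(C) S5 is determined by the class of reflexive, symmetric, and transitive frames.
(D) B (= KTB) is determined by the class of reflexive and symmetric frames.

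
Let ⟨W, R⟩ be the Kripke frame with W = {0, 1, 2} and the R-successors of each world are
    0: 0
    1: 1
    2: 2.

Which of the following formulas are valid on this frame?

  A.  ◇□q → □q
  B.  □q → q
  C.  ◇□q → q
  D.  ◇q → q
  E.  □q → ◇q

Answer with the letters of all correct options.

A, B, C, D, E

R is reflexive: each world relates to itself.
R is symmetric: every R-edge is matched by its reverse.
R is euclidean: any two R-successors of the same world are R-related.
R is serial: every world has an R-successor.
R is a subset of the identity: every R-edge is a self-loop.
(A) the dual of axiom 5: valid iff R is euclidean. R is euclidean — valid.
(B) □q → q is axiom T; it is valid on a frame exactly when R is reflexive. R is reflexive, so valid.
(C) ◇□q → q is the dual of axiom B, which corresponds to symmetry. R is symmetric — valid.
(D) ◇q → q is valid only on frames where every R-edge is a self-loop. Here R ⊆ identity — valid.
(E) □q → ◇q is axiom D, which corresponds to seriality. R is serial — valid.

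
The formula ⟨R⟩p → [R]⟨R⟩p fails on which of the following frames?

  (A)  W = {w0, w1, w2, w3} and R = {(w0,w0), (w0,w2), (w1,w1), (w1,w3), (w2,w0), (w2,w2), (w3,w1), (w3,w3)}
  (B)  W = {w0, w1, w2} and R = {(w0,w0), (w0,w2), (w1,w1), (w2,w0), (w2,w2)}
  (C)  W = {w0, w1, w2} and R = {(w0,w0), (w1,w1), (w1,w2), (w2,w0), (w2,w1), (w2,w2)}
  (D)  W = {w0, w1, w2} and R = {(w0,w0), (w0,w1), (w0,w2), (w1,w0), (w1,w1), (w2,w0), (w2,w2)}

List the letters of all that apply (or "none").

C, D

The schema ⟨R⟩p → [R]⟨R⟩p is axiom 5; it is valid on a frame iff R is euclidean.
(A) R is euclidean (any two R-successors of the same world are R-related), so the schema is valid here.
(B) R is euclidean (any two R-successors of the same world are R-related), so the schema is valid here.
(C) R is not euclidean (w2 R w0 and w2 R w1 but not w0 R w1), so the schema fails here.
(D) R is not euclidean (w0 R w1 and w0 R w2 but not w1 R w2), so the schema fails here.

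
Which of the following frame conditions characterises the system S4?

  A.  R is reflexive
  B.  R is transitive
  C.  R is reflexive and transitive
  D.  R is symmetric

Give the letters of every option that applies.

C

(A) this class determines T (= KT), not S4.
(B) this class determines K4, not S4.
(C) S4 is sound and complete for exactly this class.
(D) this class determines KB, not S4.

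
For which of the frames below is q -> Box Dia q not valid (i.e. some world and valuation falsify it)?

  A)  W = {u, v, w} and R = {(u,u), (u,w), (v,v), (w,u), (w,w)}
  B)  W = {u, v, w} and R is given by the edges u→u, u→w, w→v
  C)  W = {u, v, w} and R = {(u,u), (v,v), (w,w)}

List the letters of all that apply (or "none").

The schema q -> Box Dia q is axiom B; it is valid on a frame iff R is symmetric.
(A) R is symmetric (every R-edge is matched by its reverse), so the schema is valid here.
(B) R is not symmetric (u R w but not w R u), so the schema fails here.
(C) R is symmetric (every R-edge is matched by its reverse), so the schema is valid here.

B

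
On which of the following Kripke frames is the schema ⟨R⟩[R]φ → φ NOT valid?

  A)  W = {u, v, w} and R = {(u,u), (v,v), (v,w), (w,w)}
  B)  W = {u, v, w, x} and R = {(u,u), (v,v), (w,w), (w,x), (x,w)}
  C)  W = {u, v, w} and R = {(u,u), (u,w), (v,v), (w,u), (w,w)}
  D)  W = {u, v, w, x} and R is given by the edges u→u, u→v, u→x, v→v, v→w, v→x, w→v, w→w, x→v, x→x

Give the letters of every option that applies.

The schema ⟨R⟩[R]φ → φ is the dual of axiom B; it is valid on a frame iff R is symmetric.
(A) R is not symmetric (v R w but not w R v), so the schema fails here.
(B) R is symmetric (every R-edge is matched by its reverse), so the schema is valid here.
(C) R is symmetric (every R-edge is matched by its reverse), so the schema is valid here.
(D) R is not symmetric (u R v but not v R u), so the schema fails here.

A, D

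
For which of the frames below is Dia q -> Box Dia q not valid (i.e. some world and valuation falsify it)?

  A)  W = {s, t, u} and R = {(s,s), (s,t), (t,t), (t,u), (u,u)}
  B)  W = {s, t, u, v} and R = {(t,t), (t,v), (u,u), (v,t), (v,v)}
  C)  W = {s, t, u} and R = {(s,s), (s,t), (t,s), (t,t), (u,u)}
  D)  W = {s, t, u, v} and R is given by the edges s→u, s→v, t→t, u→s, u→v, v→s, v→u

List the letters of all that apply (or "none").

The schema Dia q -> Box Dia q is axiom 5; it is valid on a frame iff R is euclidean.
(A) R is not euclidean (s R t and s R s but not t R s), so the schema fails here.
(B) R is euclidean (any two R-successors of the same world are R-related), so the schema is valid here.
(C) R is euclidean (any two R-successors of the same world are R-related), so the schema is valid here.
(D) R is not euclidean (s R u and s R u but not u R u), so the schema fails here.

A, D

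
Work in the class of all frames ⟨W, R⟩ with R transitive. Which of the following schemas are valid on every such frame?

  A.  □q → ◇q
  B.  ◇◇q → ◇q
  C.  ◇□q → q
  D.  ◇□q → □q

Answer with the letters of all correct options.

B

(A) □q → ◇q is axiom D, which corresponds to seriality. Such an R need not be serial — not valid.
(B) ◇◇q → ◇q (the dual of axiom 4) characterises the transitive frames. Every such R is transitive — valid.
(C) the dual of axiom B: valid iff R is symmetric. Such an R need not be symmetric — not valid.
(D) ◇□q → □q is the dual of axiom 5, which corresponds to the euclidean property. Such an R need not be euclidean — not valid.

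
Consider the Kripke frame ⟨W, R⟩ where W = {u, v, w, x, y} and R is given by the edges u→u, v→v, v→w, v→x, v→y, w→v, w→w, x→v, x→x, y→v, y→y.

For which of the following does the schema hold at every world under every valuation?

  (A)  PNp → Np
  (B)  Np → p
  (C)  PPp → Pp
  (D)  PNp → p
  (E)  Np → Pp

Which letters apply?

R is reflexive: each world relates to itself.
R is symmetric: every R-edge is matched by its reverse.
R is not transitive: w R v and v R x but not w R x.
R is not euclidean: v R w and v R x but not w R x.
R is serial: every world has an R-successor.
(A) the dual of axiom 5: valid iff R is euclidean. R is not euclidean — not valid.
(B) Np → p (axiom T) characterises the reflexive frames. R is reflexive — valid.
(C) PPp → Pp is the dual of axiom 4; it is valid on a frame exactly when R is transitive. R is not transitive, so not valid.
(D) PNp → p (the dual of axiom B) characterises the symmetric frames. R is symmetric — valid.
(E) Np → Pp is axiom D, which corresponds to seriality. R is serial — valid.

B, D, E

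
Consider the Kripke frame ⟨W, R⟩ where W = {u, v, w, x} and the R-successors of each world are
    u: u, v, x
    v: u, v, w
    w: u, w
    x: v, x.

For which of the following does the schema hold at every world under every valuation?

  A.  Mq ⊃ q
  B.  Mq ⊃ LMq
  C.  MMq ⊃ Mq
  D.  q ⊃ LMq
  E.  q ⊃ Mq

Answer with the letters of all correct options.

R is reflexive: each world relates to itself.
R is not symmetric: u R x but not x R u.
R is not transitive: u R v and v R w but not u R w.
R is not euclidean: u R v and u R x but not v R x.
R is not a subset of the identity: u R v with u ≠ v.
(A) Mq ⊃ q is the converse of T; it holds exactly when R ⊆ identity. Here R ⊄ identity — not valid.
(B) axiom 5: valid iff R is euclidean. R is not euclidean — not valid.
(C) the dual of axiom 4: valid iff R is transitive. R is not transitive — not valid.
(D) q ⊃ LMq (axiom B) characterises the symmetric frames. R is not symmetric — not valid.
(E) q ⊃ Mq is the dual of axiom T; it is valid on a frame exactly when R is reflexive. R is reflexive, so valid.

E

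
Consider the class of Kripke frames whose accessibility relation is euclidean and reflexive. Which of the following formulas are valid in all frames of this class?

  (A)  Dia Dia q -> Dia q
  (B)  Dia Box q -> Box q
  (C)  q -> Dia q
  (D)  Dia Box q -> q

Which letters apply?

A, B, C, D

A reflexive euclidean relation is also symmetric (from wRw and wRv the euclidean condition gives vRw) and hence transitive; it is an equivalence relation.
(A) the dual of axiom 4: valid iff R is transitive. Every such R is transitive — valid.
(B) Dia Box q -> Box q is the dual of axiom 5, which corresponds to the euclidean property. Every such R is euclidean — valid.
(C) the dual of axiom T: valid iff R is reflexive. Every such R is reflexive — valid.
(D) Dia Box q -> q is the dual of axiom B; it is valid on a frame exactly when R is symmetric. Every such R is symmetric, so valid.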